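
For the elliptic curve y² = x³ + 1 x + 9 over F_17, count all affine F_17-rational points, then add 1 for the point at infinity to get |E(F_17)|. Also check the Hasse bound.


Affine points = {(0, 3), (0, 14), (2, 6), (2, 11), (4, 3), (4, 14), (7, 6), (7, 11), (8, 6), (8, 11), (9, 4), (9, 13), (10, 4), (10, 13), (11, 5), (11, 12), (12, 7), (12, 10), (13, 3), (13, 14), (14, 8), (14, 9), (15, 4), (15, 13)}; affine count = 24; |E(F_17)| = 25.

Discriminant check: Δ ∝ 4a³ + 27b² = 4·1³ + 27·9² = 4·1 + 27·81 ≡ 15 (mod 17). Nonzero ⇒ E is nonsingular.
For each x ∈ F_17, compute rhs = x³ + 1·x + 9 mod 17, then count y ∈ F_17 with y² ≡ rhs.
  x = 0: rhs = 9, matching y values: 3, 14 (2 points).
  x = 1: rhs = 11, matching y values: none (0 points).
  x = 2: rhs = 2, matching y values: 6, 11 (2 points).
  x = 3: rhs = 5, matching y values: none (0 points).
  x = 4: rhs = 9, matching y values: 3, 14 (2 points).
  x = 5: rhs = 3, matching y values: none (0 points).
  x = 6: rhs = 10, matching y values: none (0 points).
  x = 7: rhs = 2, matching y values: 6, 11 (2 points).
  x = 8: rhs = 2, matching y values: 6, 11 (2 points).
  x = 9: rhs = 16, matching y values: 4, 13 (2 points).
  x = 10: rhs = 16, matching y values: 4, 13 (2 points).
  x = 11: rhs = 8, matching y values: 5, 12 (2 points).
  x = 12: rhs = 15, matching y values: 7, 10 (2 points).
  x = 13: rhs = 9, matching y values: 3, 14 (2 points).
  x = 14: rhs = 13, matching y values: 8, 9 (2 points).
  x = 15: rhs = 16, matching y values: 4, 13 (2 points).
  x = 16: rhs = 7, matching y values: none (0 points).
Total affine count: 24.
Full point count |E(F_17)| = 24 + 1 = 25.
Hasse bound: |25 − (17+1)| = |7| = 7 ≤ 2√17 ≈ 8.2462 ✓.


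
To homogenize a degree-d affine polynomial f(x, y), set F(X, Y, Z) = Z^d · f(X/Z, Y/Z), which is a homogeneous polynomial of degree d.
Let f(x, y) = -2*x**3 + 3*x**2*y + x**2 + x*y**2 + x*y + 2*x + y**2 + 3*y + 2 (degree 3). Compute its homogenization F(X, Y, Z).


F(X, Y, Z) = -2*X**3 + 3*X**2*Y + X**2*Z + X*Y**2 + X*Y*Z + 2*X*Z**2 + Y**2*Z + 3*Y*Z**2 + 2*Z**3

deg(f) = 3.
Substitute x = X/Z, y = Y/Z into f, then multiply by Z^3.
  monomial -2·x^3·y^0 ↦ -2·X^3·Y^0·Z^0.
  monomial 3·x^2·y^1 ↦ 3·X^2·Y^1·Z^0.
  monomial 1·x^2·y^0 ↦ 1·X^2·Y^0·Z^1.
  monomial 1·x^1·y^2 ↦ 1·X^1·Y^2·Z^0.
  monomial 1·x^1·y^1 ↦ 1·X^1·Y^1·Z^1.
  monomial 2·x^1·y^0 ↦ 2·X^1·Y^0·Z^2.
  monomial 1·x^0·y^2 ↦ 1·X^0·Y^2·Z^1.
  monomial 3·x^0·y^1 ↦ 3·X^0·Y^1·Z^2.
  monomial 2·x^0·y^0 ↦ 2·X^0·Y^0·Z^3.
Collecting: F(X, Y, Z) = -2*X**3 + 3*X**2*Y + X**2*Z + X*Y**2 + X*Y*Z + 2*X*Z**2 + Y**2*Z + 3*Y*Z**2 + 2*Z**3.


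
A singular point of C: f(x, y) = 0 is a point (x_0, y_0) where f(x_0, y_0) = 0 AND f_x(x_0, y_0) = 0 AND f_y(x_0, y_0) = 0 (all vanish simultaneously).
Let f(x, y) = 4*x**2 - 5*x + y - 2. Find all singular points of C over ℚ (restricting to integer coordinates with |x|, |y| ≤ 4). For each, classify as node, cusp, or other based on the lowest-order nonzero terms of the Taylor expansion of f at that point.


No singular points in the scanned grid; C is smooth there.

Compute partial derivatives:
  f_x = 8*x - 5.
  f_y = 1.
f_y = 1 is a nonzero constant, so f_y never vanishes: no point (x, y) can satisfy f = f_x = f_y = 0. In particular no (x, y) ∈ {−4, ..., 4}² is singular; the curve is smooth.


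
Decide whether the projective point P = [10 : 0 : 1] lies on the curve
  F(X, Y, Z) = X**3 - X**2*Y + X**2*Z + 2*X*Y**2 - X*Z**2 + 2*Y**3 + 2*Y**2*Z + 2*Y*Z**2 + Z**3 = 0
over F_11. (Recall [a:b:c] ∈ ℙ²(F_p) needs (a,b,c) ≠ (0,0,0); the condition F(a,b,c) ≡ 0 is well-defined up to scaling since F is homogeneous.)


F(10,0,1) ≡ 2 (mod 11); P is NOT on the curve.

Evaluate F(10, 0, 1) term-by-term (mod 11).
  X**3 ↦ 1·1000·1·1 = 1000
  -X**2*Y ↦ -1·100·0·1 = 0
  X**2*Z ↦ 1·100·1·1 = 100
  2*X*Y**2 ↦ 2·10·0·1 = 0
  -X*Z**2 ↦ -1·10·1·1 = -10
  2*Y**3 ↦ 2·1·0·1 = 0
  2*Y**2*Z ↦ 2·1·0·1 = 0
  2*Y*Z**2 ↦ 2·1·0·1 = 0
  Z**3 ↦ 1·1·1·1 = 1
Sum: F(10, 0, 1) = (1000) + (0) + (100) + (0) + (-10) + (0) + (0) + (0) + (1) = 1091.
Reducing mod 11: 1091 ≡ 2 (mod 11).
Since F(a, b, c) ≡ 2 ≠ 0 (mod 11), P does NOT lie on the curve.


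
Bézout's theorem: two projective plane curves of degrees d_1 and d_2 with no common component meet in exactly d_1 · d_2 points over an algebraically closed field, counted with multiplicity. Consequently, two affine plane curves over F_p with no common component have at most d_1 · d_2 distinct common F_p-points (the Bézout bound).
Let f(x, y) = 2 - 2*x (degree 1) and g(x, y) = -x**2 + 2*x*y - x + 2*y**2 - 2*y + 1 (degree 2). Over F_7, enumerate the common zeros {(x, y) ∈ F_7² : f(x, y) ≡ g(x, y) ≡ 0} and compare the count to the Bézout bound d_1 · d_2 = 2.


Common zeros: {(1, 2), (1, 5)}; count = 2; Bézout bound = 2.

deg(f) = 1, deg(g) = 2, so Bézout bound = 2.
Scan x ∈ F_7. For each x, list the y ∈ F_7 with f(x, y) ≡ 0 and those with g(x, y) ≡ 0 (mod 7); the common zeros in that column are the intersection.
  x = 0: f ≡ 0 at y ∈ ∅; g ≡ 0 at y ∈ ∅; common: ∅.
  x = 1: f ≡ 0 at y ∈ {0, 1, 2, 3, 4, 5, 6}; g ≡ 0 at y ∈ {2, 5}; common: {2, 5}.
  x = 2: f ≡ 0 at y ∈ ∅; g ≡ 0 at y ∈ {2, 4}; common: ∅.
  x = 3: f ≡ 0 at y ∈ ∅; g ≡ 0 at y ∈ ∅; common: ∅.
  x = 4: f ≡ 0 at y ∈ ∅; g ≡ 0 at y ∈ ∅; common: ∅.
  x = 5: f ≡ 0 at y ∈ ∅; g ≡ 0 at y ∈ {4, 6}; common: ∅.
  x = 6: f ≡ 0 at y ∈ ∅; g ≡ 0 at y ∈ {3, 6}; common: ∅.
Collecting: common zeros = {(1, 2), (1, 5)}, so the count is 2.
Comparison with the Bézout bound: 2 ≤ 2 = deg(f)·deg(g), as expected for curves with no common component (the bound is attained).


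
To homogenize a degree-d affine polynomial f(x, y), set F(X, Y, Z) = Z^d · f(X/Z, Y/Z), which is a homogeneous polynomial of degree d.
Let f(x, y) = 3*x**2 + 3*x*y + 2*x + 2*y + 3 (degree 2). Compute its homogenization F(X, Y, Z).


F(X, Y, Z) = 3*X**2 + 3*X*Y + 2*X*Z + 2*Y*Z + 3*Z**2

deg(f) = 2.
Substitute x = X/Z, y = Y/Z into f, then multiply by Z^2.
  monomial 3·x^2·y^0 ↦ 3·X^2·Y^0·Z^0.
  monomial 3·x^1·y^1 ↦ 3·X^1·Y^1·Z^0.
  monomial 2·x^1·y^0 ↦ 2·X^1·Y^0·Z^1.
  monomial 2·x^0·y^1 ↦ 2·X^0·Y^1·Z^1.
  monomial 3·x^0·y^0 ↦ 3·X^0·Y^0·Z^2.
Collecting: F(X, Y, Z) = 3*X**2 + 3*X*Y + 2*X*Z + 2*Y*Z + 3*Z**2.


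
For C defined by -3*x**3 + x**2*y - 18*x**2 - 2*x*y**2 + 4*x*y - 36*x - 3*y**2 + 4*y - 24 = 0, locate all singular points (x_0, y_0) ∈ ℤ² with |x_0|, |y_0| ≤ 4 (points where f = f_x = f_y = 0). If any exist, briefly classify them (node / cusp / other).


Singular points: {(-2, 0)}; classification: cusp.

Compute partial derivatives:
  f_x = -9*x**2 + 2*x*y - 36*x - 2*y**2 + 4*y - 36.
  f_y = x**2 - 4*x*y + 4*x - 6*y + 4.
Scan x_0 ∈ {−4, ..., 4}. For each x_0, f_y(x_0, y) is a polynomial in y; find its integer roots y ∈ {−4, ..., 4}, then test f_x and f at those candidates.
  x = -4: f_y(-4, y) = 10*y + 4; no integer root y with |y| ≤ 4.
  x = -3: f_y(-3, y) = 6*y + 1; no integer root y with |y| ≤ 4.
  x = -2: f_y(-2, y) = 2*y; vanishes at y ∈ {0}. (-2, 0): f_x = 0, f = 0 — SINGULAR.
  x = -1: f_y(-1, y) = 1 - 2*y; no integer root y with |y| ≤ 4.
  x = 0: f_y(0, y) = 4 - 6*y; no integer root y with |y| ≤ 4.
  x = 1: f_y(1, y) = 9 - 10*y; no integer root y with |y| ≤ 4.
  x = 2: f_y(2, y) = 16 - 14*y; no integer root y with |y| ≤ 4.
  x = 3: f_y(3, y) = 25 - 18*y; no integer root y with |y| ≤ 4.
  x = 4: f_y(4, y) = 36 - 22*y; no integer root y with |y| ≤ 4.
Only singular point on the grid: (-2, 0).
Classify: substitute x = -2 + u, y = 0 + v and expand: f = -3*u**3 + u**2*v - 2*u*v**2 + v**2.
No constant or linear terms (consistent with a singular point). Quadratic part: v**2. Cubic part: -3*u**3 + u**2*v - 2*u*v**2.
The quadratic part v**2 is a perfect square, so there is a single (double) tangent line v = 0, i.e. y = 0. Restricting the cubic part to that line (v = 0) leaves -3*u**3 ≠ 0, so f is not divisible by v and the branch is v² ≈ 3*u**3 to lowest order — this is a cusp.
Classification: cusp.


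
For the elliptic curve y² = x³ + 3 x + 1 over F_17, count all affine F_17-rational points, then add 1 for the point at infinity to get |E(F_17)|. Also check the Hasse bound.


Affine points = {(0, 1), (0, 16), (2, 7), (2, 10), (4, 3), (4, 14), (7, 5), (7, 12), (9, 3), (9, 14), (14, 4), (14, 13), (15, 2), (15, 15)}; affine count = 14; |E(F_17)| = 15.

Discriminant check: Δ ∝ 4a³ + 27b² = 4·3³ + 27·1² = 4·27 + 27·1 ≡ 16 (mod 17). Nonzero ⇒ E is nonsingular.
For each x ∈ F_17, compute rhs = x³ + 3·x + 1 mod 17, then count y ∈ F_17 with y² ≡ rhs.
  x = 0: rhs = 1, matching y values: 1, 16 (2 points).
  x = 1: rhs = 5, matching y values: none (0 points).
  x = 2: rhs = 15, matching y values: 7, 10 (2 points).
  x = 3: rhs = 3, matching y values: none (0 points).
  x = 4: rhs = 9, matching y values: 3, 14 (2 points).
  x = 5: rhs = 5, matching y values: none (0 points).
  x = 6: rhs = 14, matching y values: none (0 points).
  x = 7: rhs = 8, matching y values: 5, 12 (2 points).
  x = 8: rhs = 10, matching y values: none (0 points).
  x = 9: rhs = 9, matching y values: 3, 14 (2 points).
  x = 10: rhs = 11, matching y values: none (0 points).
  x = 11: rhs = 5, matching y values: none (0 points).
  x = 12: rhs = 14, matching y values: none (0 points).
  x = 13: rhs = 10, matching y values: none (0 points).
  x = 14: rhs = 16, matching y values: 4, 13 (2 points).
  x = 15: rhs = 4, matching y values: 2, 15 (2 points).
  x = 16: rhs = 14, matching y values: none (0 points).
Total affine count: 14.
Full point count |E(F_17)| = 14 + 1 = 15.
Hasse bound: |15 − (17+1)| = |-3| = 3 ≤ 2√17 ≈ 8.2462 ✓.


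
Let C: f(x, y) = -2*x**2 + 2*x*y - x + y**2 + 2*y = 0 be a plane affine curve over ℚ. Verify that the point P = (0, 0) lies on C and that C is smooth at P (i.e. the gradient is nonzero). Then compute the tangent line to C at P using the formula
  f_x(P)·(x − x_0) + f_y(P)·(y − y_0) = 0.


Tangent line at P: -x + 2*y = 0.

Step 1: f(0, 0) = 0, so P lies on C.
Step 2: partial derivatives
  f_x(x, y) = -4*x + 2*y - 1, f_y(x, y) = 2*x + 2*y + 2.
  f_x(P) = -1, f_y(P) = 2 (gradient nonzero, so P is smooth).
Step 3: tangent line at P: -1·(x − 0) + 2·(y − 0) = 0.
Expanding: -x + 2*y = 0.


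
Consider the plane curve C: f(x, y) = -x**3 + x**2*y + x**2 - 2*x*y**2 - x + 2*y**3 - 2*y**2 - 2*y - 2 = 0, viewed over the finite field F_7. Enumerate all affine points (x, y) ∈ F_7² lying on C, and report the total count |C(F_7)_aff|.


Affine F_7-points: {(0, 3), (5, 5), (6, 6)}; count = 3.

For each of the 49 pairs (x, y) ∈ F_7², evaluate f(x, y) mod 7. Record the zeros.
  x = 0: [0↦5, 1↦3, 2↦2, 3↦0, 4↦2, 5↦6, 6↦3]  zeros at y ∈ {3}
  x = 1: [0↦4, 1↦1, 2↦2, 3↦5, 4↦1, 5↦2, 6↦6]  zeros at y ∈ ∅
  x = 2: [0↦6, 1↦4, 2↦2, 3↦5, 4↦4, 5↦4, 6↦3]  zeros at y ∈ ∅
  x = 3: [0↦5, 1↦6, 2↦3, 3↦1, 4↦5, 5↦6, 6↦2]  zeros at y ∈ ∅
  x = 4: [0↦2, 1↦1, 2↦6, 3↦1, 4↦5, 5↦2, 6↦4]  zeros at y ∈ ∅
  x = 5: [0↦5, 1↦4, 2↦5, 3↦6, 4↦5, 5↦0, 6↦3]  zeros at y ∈ {5}
  x = 6: [0↦1, 1↦2, 2↦1, 3↦3, 4↦6, 5↦1, 6↦0]  zeros at y ∈ {6}
Collecting zeros: affine points = {(0, 3), (5, 5), (6, 6)}.
Total count |C(F_7)_aff| = 3.


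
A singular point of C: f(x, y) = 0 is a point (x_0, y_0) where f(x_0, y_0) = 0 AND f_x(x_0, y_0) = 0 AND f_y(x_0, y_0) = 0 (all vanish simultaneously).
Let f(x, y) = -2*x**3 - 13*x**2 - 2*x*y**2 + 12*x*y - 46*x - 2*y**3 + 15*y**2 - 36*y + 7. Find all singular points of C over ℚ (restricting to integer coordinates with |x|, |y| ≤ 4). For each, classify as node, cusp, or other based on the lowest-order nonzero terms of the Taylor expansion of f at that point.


Singular points: {(-2, 3)}; classification: node.

Compute partial derivatives:
  f_x = -6*x**2 - 26*x - 2*y**2 + 12*y - 46.
  f_y = -4*x*y + 12*x - 6*y**2 + 30*y - 36.
Scan x_0 ∈ {−4, ..., 4}. For each x_0, f_y(x_0, y) is a polynomial in y; find its integer roots y ∈ {−4, ..., 4}, then test f_x and f at those candidates.
  x = -4: f_y(-4, y) = -6*y**2 + 46*y - 84; vanishes at y ∈ {3}. (-4, 3): f_x = -20 ≠ 0.
  x = -3: f_y(-3, y) = -6*y**2 + 42*y - 72; vanishes at y ∈ {3, 4}. (-3, 3): f_x = -4 ≠ 0; (-3, 4): f_x = -6 ≠ 0.
  x = -2: f_y(-2, y) = -6*y**2 + 38*y - 60; vanishes at y ∈ {3}. (-2, 3): f_x = 0, f = 0 — SINGULAR.
  x = -1: f_y(-1, y) = -6*y**2 + 34*y - 48; vanishes at y ∈ {3}. (-1, 3): f_x = -8 ≠ 0.
  x = 0: f_y(0, y) = -6*y**2 + 30*y - 36; vanishes at y ∈ {2, 3}. (0, 2): f_x = -30 ≠ 0; (0, 3): f_x = -28 ≠ 0.
  x = 1: f_y(1, y) = -6*y**2 + 26*y - 24; vanishes at y ∈ {3}. (1, 3): f_x = -60 ≠ 0.
  x = 2: f_y(2, y) = -6*y**2 + 22*y - 12; vanishes at y ∈ {3}. (2, 3): f_x = -104 ≠ 0.
  x = 3: f_y(3, y) = -6*y**2 + 18*y; vanishes at y ∈ {0, 3}. (3, 0): f_x = -178 ≠ 0; (3, 3): f_x = -160 ≠ 0.
  x = 4: f_y(4, y) = -6*y**2 + 14*y + 12; vanishes at y ∈ {3}. (4, 3): f_x = -228 ≠ 0.
Only singular point on the grid: (-2, 3).
Classify: substitute x = -2 + u, y = 3 + v and expand: f = -2*u**3 - u**2 - 2*u*v**2 - 2*v**3 + v**2.
No constant or linear terms (consistent with a singular point). Quadratic part: -u**2 + v**2. Cubic part: -2*u**3 - 2*u*v**2 - 2*v**3.
The quadratic part v**2 - u**2 = (v − u)(v + u) splits into two distinct linear factors, so there are two distinct tangent lines y − 3 = ±(x − -2) — this is a node (ordinary double point).
Classification: node.


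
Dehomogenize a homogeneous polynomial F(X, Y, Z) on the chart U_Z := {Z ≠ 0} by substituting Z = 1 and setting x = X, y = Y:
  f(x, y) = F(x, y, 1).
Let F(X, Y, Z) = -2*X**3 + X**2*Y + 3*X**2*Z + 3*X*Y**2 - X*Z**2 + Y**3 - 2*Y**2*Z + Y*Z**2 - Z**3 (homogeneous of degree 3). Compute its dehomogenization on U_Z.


f(x, y) = -2*x**3 + x**2*y + 3*x**2 + 3*x*y**2 - x + y**3 - 2*y**2 + y - 1

On U_Z we set Z = 1. Each monomial c·X^i·Y^j·Z^k in F becomes c·x^i·y^j·1^k = c·x^i·y^j.
Substituting Z = 1: F(X, Y, 1) = -2*x**3 + x**2*y + 3*x**2 + 3*x*y**2 - x + y**3 - 2*y**2 + y - 1.
Note: deg(f) ≤ deg(F) = 3; strict inequality happens when F is divisible by Z (lost terms).


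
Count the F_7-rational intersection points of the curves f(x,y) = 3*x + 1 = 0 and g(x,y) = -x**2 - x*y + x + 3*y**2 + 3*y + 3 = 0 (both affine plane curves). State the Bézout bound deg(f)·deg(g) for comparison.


Common zeros: ∅; count = 0; Bézout bound = 2.

deg(f) = 1, deg(g) = 2, so Bézout bound = 2.
Scan x ∈ F_7. For each x, list the y ∈ F_7 with f(x, y) ≡ 0 and those with g(x, y) ≡ 0 (mod 7); the common zeros in that column are the intersection.
  x = 0: f ≡ 0 at y ∈ ∅; g ≡ 0 at y ∈ {2, 4}; common: ∅.
  x = 1: f ≡ 0 at y ∈ ∅; g ≡ 0 at y ∈ ∅; common: ∅.
  x = 2: f ≡ 0 at y ∈ {0, 1, 2, 3, 4, 5, 6}; g ≡ 0 at y ∈ ∅; common: ∅.
  x = 3: f ≡ 0 at y ∈ ∅; g ≡ 0 at y ∈ {1, 6}; common: ∅.
  x = 4: f ≡ 0 at y ∈ ∅; g ≡ 0 at y ∈ {1, 4}; common: ∅.
  x = 5: f ≡ 0 at y ∈ ∅; g ≡ 0 at y ∈ ∅; common: ∅.
  x = 6: f ≡ 0 at y ∈ ∅; g ≡ 0 at y ∈ {2, 6}; common: ∅.
Collecting: common zeros = ∅, so the count is 0.
Comparison with the Bézout bound: 0 ≤ 2 = deg(f)·deg(g), as expected for curves with no common component (the affine F_7-count falls short of the bound because intersections may lie at infinity, over extension fields, or carry multiplicity).


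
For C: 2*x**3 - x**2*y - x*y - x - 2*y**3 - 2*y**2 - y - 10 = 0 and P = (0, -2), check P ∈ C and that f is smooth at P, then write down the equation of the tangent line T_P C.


Tangent line at P: x - 17*y - 34 = 0.

Step 1: f(0, -2) = 0, so P lies on C.
Step 2: partial derivatives
  f_x(x, y) = 6*x**2 - 2*x*y - y - 1, f_y(x, y) = -x**2 - x - 6*y**2 - 4*y - 1.
  f_x(P) = 1, f_y(P) = -17 (gradient nonzero, so P is smooth).
Step 3: tangent line at P: 1·(x − 0) + -17·(y − -2) = 0.
Expanding: x - 17*y - 34 = 0.


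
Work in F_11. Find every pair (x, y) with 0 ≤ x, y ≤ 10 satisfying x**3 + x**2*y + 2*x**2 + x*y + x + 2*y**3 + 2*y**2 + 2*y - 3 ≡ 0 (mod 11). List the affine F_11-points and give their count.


Affine F_11-points: {(0, 4), (1, 2), (2, 2), (3, 8), (4, 2), (6, 3), (6, 4), (8, 7), (10, 4)}; count = 9.

For each of the 121 pairs (x, y) ∈ F_11², evaluate f(x, y) mod 11. Record the zeros.
  x = 0: [0↦8, 1↦3, 2↦3, 3↦9, 4↦0, 5↦10, 6↦7, 7↦3, 8↦10, 9↦7, 10↦6]  zeros at y ∈ {4}
  x = 1: [0↦1, 1↦9, 2↦0, 3↦8, 4↦1, 5↦2, 6↦1, 7↦10, 8↦8, 9↦7, 10↦8]  zeros at y ∈ {2}
  x = 2: [0↦4, 1↦5, 2↦0, 3↦1, 4↦9, 5↦3, 6↦6, 7↦8, 8↦10, 9↦2, 10↦7]  zeros at y ∈ {2}
  x = 3: [0↦1, 1↦8, 2↦9, 3↦5, 4↦8, 5↦8, 6↦6, 7↦3, 8↦0, 9↦9, 10↦9]  zeros at y ∈ {8}
  x = 4: [0↦9, 1↦2, 2↦0, 3↦4, 4↦4, 5↦1, 6↦7, 7↦1, 8↦6, 9↦1, 10↦9]  zeros at y ∈ {2}
  x = 5: [0↦1, 1↦4, 2↦1, 3↦4, 4↦3, 5↦10, 6↦4, 7↦8, 8↦1, 9↦6, 10↦2]  zeros at y ∈ ∅
  x = 6: [0↦5, 1↦9, 2↦7, 3↦0, 4↦0, 5↦8, 6↦3, 7↦8, 8↦2, 9↦8, 10↦5]  zeros at y ∈ {3, 4}
  x = 7: [0↦5, 1↦1, 2↦2, 3↦9, 4↦1, 5↦1, 6↦10, 7↦7, 8↦4, 9↦2, 10↦2]  zeros at y ∈ ∅
  x = 8: [0↦7, 1↦8, 2↦3, 3↦4, 4↦1, 5↦6, 6↦9, 7↦0, 8↦2, 9↦5, 10↦10]  zeros at y ∈ {7}
  x = 9: [0↦6, 1↦3, 2↦5, 3↦2, 4↦6, 5↦7, 6↦6, 7↦4, 8↦2, 9↦1, 10↦2]  zeros at y ∈ ∅
  x = 10: [0↦8, 1↦3, 2↦3, 3↦9, 4↦0, 5↦10, 6↦7, 7↦3, 8↦10, 9↦7, 10↦6]  zeros at y ∈ {4}
Collecting zeros: affine points = {(0, 4), (1, 2), (2, 2), (3, 8), (4, 2), (6, 3), (6, 4), (8, 7), (10, 4)}.
Total count |C(F_11)_aff| = 9.


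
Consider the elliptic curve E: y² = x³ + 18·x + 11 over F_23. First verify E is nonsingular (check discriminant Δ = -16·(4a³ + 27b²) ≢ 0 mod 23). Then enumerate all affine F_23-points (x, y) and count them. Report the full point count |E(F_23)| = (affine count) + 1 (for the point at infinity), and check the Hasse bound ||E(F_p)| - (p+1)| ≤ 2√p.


Affine points = {(2, 3), (2, 20), (3, 0), (4, 3), (4, 20), (6, 6), (6, 17), (8, 0), (10, 8), (10, 15), (12, 0), (13, 2), (13, 21), (16, 5), (16, 18), (17, 3), (17, 20), (18, 7), (18, 16), (19, 6), (19, 17), (21, 6), (21, 17)}; affine count = 23; |E(F_23)| = 24.

Discriminant check: Δ ∝ 4a³ + 27b² = 4·18³ + 27·11² = 4·5832 + 27·121 ≡ 7 (mod 23). Nonzero ⇒ E is nonsingular.
For each x ∈ F_23, compute rhs = x³ + 18·x + 11 mod 23, then count y ∈ F_23 with y² ≡ rhs.
  x = 0: rhs = 11, matching y values: none (0 points).
  x = 1: rhs = 7, matching y values: none (0 points).
  x = 2: rhs = 9, matching y values: 3, 20 (2 points).
  x = 3: rhs = 0, matching y values: 0 (1 points).
  x = 4: rhs = 9, matching y values: 3, 20 (2 points).
  x = 5: rhs = 19, matching y values: none (0 points).
  x = 6: rhs = 13, matching y values: 6, 17 (2 points).
  x = 7: rhs = 20, matching y values: none (0 points).
  x = 8: rhs = 0, matching y values: 0 (1 points).
  x = 9: rhs = 5, matching y values: none (0 points).
  x = 10: rhs = 18, matching y values: 8, 15 (2 points).
  x = 11: rhs = 22, matching y values: none (0 points).
  x = 12: rhs = 0, matching y values: 0 (1 points).
  x = 13: rhs = 4, matching y values: 2, 21 (2 points).
  x = 14: rhs = 17, matching y values: none (0 points).
  x = 15: rhs = 22, matching y values: none (0 points).
  x = 16: rhs = 2, matching y values: 5, 18 (2 points).
  x = 17: rhs = 9, matching y values: 3, 20 (2 points).
  x = 18: rhs = 3, matching y values: 7, 16 (2 points).
  x = 19: rhs = 13, matching y values: 6, 17 (2 points).
  x = 20: rhs = 22, matching y values: none (0 points).
  x = 21: rhs = 13, matching y values: 6, 17 (2 points).
  x = 22: rhs = 15, matching y values: none (0 points).
Total affine count: 23.
Full point count |E(F_23)| = 23 + 1 = 24.
Hasse bound: |24 − (23+1)| = |0| = 0 ≤ 2√23 ≈ 9.5917 ✓.


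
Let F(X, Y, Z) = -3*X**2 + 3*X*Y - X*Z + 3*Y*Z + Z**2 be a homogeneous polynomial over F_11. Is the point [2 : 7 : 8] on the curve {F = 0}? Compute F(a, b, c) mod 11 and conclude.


F(2,7,8) ≡ 4 (mod 11); P is NOT on the curve.

Evaluate F(2, 7, 8) term-by-term (mod 11).
  -3*X**2 ↦ -3·4·1·1 = -12
  3*X*Y ↦ 3·2·7·1 = 42
  -X*Z ↦ -1·2·1·8 = -16
  3*Y*Z ↦ 3·1·7·8 = 168
  Z**2 ↦ 1·1·1·64 = 64
Sum: F(2, 7, 8) = (-12) + (42) + (-16) + (168) + (64) = 246.
Reducing mod 11: 246 ≡ 4 (mod 11).
Since F(a, b, c) ≡ 4 ≠ 0 (mod 11), P does NOT lie on the curve.


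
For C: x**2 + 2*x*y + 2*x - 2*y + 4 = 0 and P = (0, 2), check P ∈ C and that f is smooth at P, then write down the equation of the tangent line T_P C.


Tangent line at P: 6*x - 2*y + 4 = 0.

Step 1: f(0, 2) = 0, so P lies on C.
Step 2: partial derivatives
  f_x(x, y) = 2*x + 2*y + 2, f_y(x, y) = 2*x - 2.
  f_x(P) = 6, f_y(P) = -2 (gradient nonzero, so P is smooth).
Step 3: tangent line at P: 6·(x − 0) + -2·(y − 2) = 0.
Expanding: 6*x - 2*y + 4 = 0.


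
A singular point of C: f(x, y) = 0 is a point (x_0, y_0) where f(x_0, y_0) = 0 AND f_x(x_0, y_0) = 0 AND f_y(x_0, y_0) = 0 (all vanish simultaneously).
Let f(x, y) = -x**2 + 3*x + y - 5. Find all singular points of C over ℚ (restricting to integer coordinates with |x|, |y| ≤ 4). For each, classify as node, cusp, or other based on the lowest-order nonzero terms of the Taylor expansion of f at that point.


No singular points in the scanned grid; C is smooth there.

Compute partial derivatives:
  f_x = 3 - 2*x.
  f_y = 1.
f_y = 1 is a nonzero constant, so f_y never vanishes: no point (x, y) can satisfy f = f_x = f_y = 0. In particular no (x, y) ∈ {−4, ..., 4}² is singular; the curve is smooth.


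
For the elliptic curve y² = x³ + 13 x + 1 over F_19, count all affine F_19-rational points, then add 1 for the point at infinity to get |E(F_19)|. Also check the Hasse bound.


Affine points = {(0, 1), (0, 18), (2, 4), (2, 15), (5, 1), (5, 18), (7, 6), (7, 13), (8, 3), (8, 16), (9, 7), (9, 12), (12, 2), (12, 17), (13, 7), (13, 12), (14, 1), (14, 18), (16, 7), (16, 12), (17, 9), (17, 10), (18, 5), (18, 14)}; affine count = 24; |E(F_19)| = 25.

Discriminant check: Δ ∝ 4a³ + 27b² = 4·13³ + 27·1² = 4·2197 + 27·1 ≡ 18 (mod 19). Nonzero ⇒ E is nonsingular.
For each x ∈ F_19, compute rhs = x³ + 13·x + 1 mod 19, then count y ∈ F_19 with y² ≡ rhs.
  x = 0: rhs = 1, matching y values: 1, 18 (2 points).
  x = 1: rhs = 15, matching y values: none (0 points).
  x = 2: rhs = 16, matching y values: 4, 15 (2 points).
  x = 3: rhs = 10, matching y values: none (0 points).
  x = 4: rhs = 3, matching y values: none (0 points).
  x = 5: rhs = 1, matching y values: 1, 18 (2 points).
  x = 6: rhs = 10, matching y values: none (0 points).
  x = 7: rhs = 17, matching y values: 6, 13 (2 points).
  x = 8: rhs = 9, matching y values: 3, 16 (2 points).
  x = 9: rhs = 11, matching y values: 7, 12 (2 points).
  x = 10: rhs = 10, matching y values: none (0 points).
  x = 11: rhs = 12, matching y values: none (0 points).
  x = 12: rhs = 4, matching y values: 2, 17 (2 points).
  x = 13: rhs = 11, matching y values: 7, 12 (2 points).
  x = 14: rhs = 1, matching y values: 1, 18 (2 points).
  x = 15: rhs = 18, matching y values: none (0 points).
  x = 16: rhs = 11, matching y values: 7, 12 (2 points).
  x = 17: rhs = 5, matching y values: 9, 10 (2 points).
  x = 18: rhs = 6, matching y values: 5, 14 (2 points).
Total affine count: 24.
Full point count |E(F_19)| = 24 + 1 = 25.
Hasse bound: |25 − (19+1)| = |5| = 5 ≤ 2√19 ≈ 8.7178 ✓.


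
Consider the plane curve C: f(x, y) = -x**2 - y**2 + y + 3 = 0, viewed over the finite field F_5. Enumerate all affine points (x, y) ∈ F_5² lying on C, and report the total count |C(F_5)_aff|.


Affine F_5-points: {(1, 2), (1, 4), (4, 2), (4, 4)}; count = 4.

For each of the 25 pairs (x, y) ∈ F_5², evaluate f(x, y) mod 5. Record the zeros.
  x = 0: [0↦3, 1↦3, 2↦1, 3↦2, 4↦1]  zeros at y ∈ ∅
  x = 1: [0↦2, 1↦2, 2↦0, 3↦1, 4↦0]  zeros at y ∈ {2, 4}
  x = 2: [0↦4, 1↦4, 2↦2, 3↦3, 4↦2]  zeros at y ∈ ∅
  x = 3: [0↦4, 1↦4, 2↦2, 3↦3, 4↦2]  zeros at y ∈ ∅
  x = 4: [0↦2, 1↦2, 2↦0, 3↦1, 4↦0]  zeros at y ∈ {2, 4}
Collecting zeros: affine points = {(1, 2), (1, 4), (4, 2), (4, 4)}.
Total count |C(F_5)_aff| = 4.


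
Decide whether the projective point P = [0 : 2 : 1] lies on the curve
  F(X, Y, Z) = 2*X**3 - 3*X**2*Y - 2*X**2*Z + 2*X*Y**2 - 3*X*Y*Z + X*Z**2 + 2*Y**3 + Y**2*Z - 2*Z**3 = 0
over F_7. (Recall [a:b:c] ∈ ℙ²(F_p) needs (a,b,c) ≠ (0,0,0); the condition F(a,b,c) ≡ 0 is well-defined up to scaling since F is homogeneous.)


F(0,2,1) ≡ 4 (mod 7); P is NOT on the curve.

Evaluate F(0, 2, 1) term-by-term (mod 7).
  2*X**3 ↦ 2·0·1·1 = 0
  -3*X**2*Y ↦ -3·0·2·1 = 0
  -2*X**2*Z ↦ -2·0·1·1 = 0
  2*X*Y**2 ↦ 2·0·4·1 = 0
  -3*X*Y*Z ↦ -3·0·2·1 = 0
  X*Z**2 ↦ 1·0·1·1 = 0
  2*Y**3 ↦ 2·1·8·1 = 16
  Y**2*Z ↦ 1·1·4·1 = 4
  -2*Z**3 ↦ -2·1·1·1 = -2
Sum: F(0, 2, 1) = (0) + (0) + (0) + (0) + (0) + (0) + (16) + (4) + (-2) = 18.
Reducing mod 7: 18 ≡ 4 (mod 7).
Since F(a, b, c) ≡ 4 ≠ 0 (mod 7), P does NOT lie on the curve.


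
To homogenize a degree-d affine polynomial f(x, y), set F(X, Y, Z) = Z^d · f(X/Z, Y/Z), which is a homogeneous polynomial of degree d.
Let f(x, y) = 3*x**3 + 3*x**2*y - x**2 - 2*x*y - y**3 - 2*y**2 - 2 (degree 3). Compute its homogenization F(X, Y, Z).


F(X, Y, Z) = 3*X**3 + 3*X**2*Y - X**2*Z - 2*X*Y*Z - Y**3 - 2*Y**2*Z - 2*Z**3

deg(f) = 3.
Substitute x = X/Z, y = Y/Z into f, then multiply by Z^3.
  monomial 3·x^3·y^0 ↦ 3·X^3·Y^0·Z^0.
  monomial 3·x^2·y^1 ↦ 3·X^2·Y^1·Z^0.
  monomial -1·x^2·y^0 ↦ -1·X^2·Y^0·Z^1.
  monomial -2·x^1·y^1 ↦ -2·X^1·Y^1·Z^1.
  monomial -1·x^0·y^3 ↦ -1·X^0·Y^3·Z^0.
  monomial -2·x^0·y^2 ↦ -2·X^0·Y^2·Z^1.
  monomial -2·x^0·y^0 ↦ -2·X^0·Y^0·Z^3.
Collecting: F(X, Y, Z) = 3*X**3 + 3*X**2*Y - X**2*Z - 2*X*Y*Z - Y**3 - 2*Y**2*Z - 2*Z**3.


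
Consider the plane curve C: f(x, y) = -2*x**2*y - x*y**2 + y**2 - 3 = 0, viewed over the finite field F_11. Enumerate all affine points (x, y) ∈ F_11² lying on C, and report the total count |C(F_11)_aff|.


Affine F_11-points: {(0, 5), (0, 6), (1, 4), (3, 5), (3, 8), (4, 7), (4, 8), (6, 3), (6, 9), (8, 4), (8, 6), (9, 3), (9, 7)}; count = 13.

For each of the 121 pairs (x, y) ∈ F_11², evaluate f(x, y) mod 11. Record the zeros.
  x = 0: [0↦8, 1↦9, 2↦1, 3↦6, 4↦2, 5↦0, 6↦0, 7↦2, 8↦6, 9↦1, 10↦9]  zeros at y ∈ {5, 6}
  x = 1: [0↦8, 1↦6, 2↦4, 3↦2, 4↦0, 5↦9, 6↦7, 7↦5, 8↦3, 9↦1, 10↦10]  zeros at y ∈ {4}
  x = 2: [0↦8, 1↦10, 2↦10, 3↦8, 4↦4, 5↦9, 6↦1, 7↦2, 8↦1, 9↦9, 10↦4]  zeros at y ∈ ∅
  x = 3: [0↦8, 1↦10, 2↦8, 3↦2, 4↦3, 5↦0, 6↦4, 7↦4, 8↦0, 9↦3, 10↦2]  zeros at y ∈ {5, 8}
  x = 4: [0↦8, 1↦6, 2↦9, 3↦6, 4↦8, 5↦4, 6↦5, 7↦0, 8↦0, 9↦5, 10↦4]  zeros at y ∈ {7, 8}
  x = 5: [0↦8, 1↦9, 2↦2, 3↦9, 4↦8, 5↦10, 6↦4, 7↦1, 8↦1, 9↦4, 10↦10]  zeros at y ∈ ∅
  x = 6: [0↦8, 1↦8, 2↦9, 3↦0, 4↦3, 5↦7, 6↦1, 7↦7, 8↦3, 9↦0, 10↦9]  zeros at y ∈ {3, 9}
  x = 7: [0↦8, 1↦3, 2↦8, 3↦1, 4↦4, 5↦6, 6↦7, 7↦7, 8↦6, 9↦4, 10↦1]  zeros at y ∈ ∅
  x = 8: [0↦8, 1↦5, 2↦10, 3↦1, 4↦0, 5↦7, 6↦0, 7↦1, 8↦10, 9↦5, 10↦8]  zeros at y ∈ {4, 6}
  x = 9: [0↦8, 1↦3, 2↦4, 3↦0, 4↦2, 5↦10, 6↦2, 7↦0, 8↦4, 9↦3, 10↦8]  zeros at y ∈ {3, 7}
  x = 10: [0↦8, 1↦8, 2↦1, 3↦9, 4↦10, 5↦4, 6↦2, 7↦4, 8↦10, 9↦9, 10↦1]  zeros at y ∈ ∅
Collecting zeros: affine points = {(0, 5), (0, 6), (1, 4), (3, 5), (3, 8), (4, 7), (4, 8), (6, 3), (6, 9), (8, 4), (8, 6), (9, 3), (9, 7)}.
Total count |C(F_11)_aff| = 13.


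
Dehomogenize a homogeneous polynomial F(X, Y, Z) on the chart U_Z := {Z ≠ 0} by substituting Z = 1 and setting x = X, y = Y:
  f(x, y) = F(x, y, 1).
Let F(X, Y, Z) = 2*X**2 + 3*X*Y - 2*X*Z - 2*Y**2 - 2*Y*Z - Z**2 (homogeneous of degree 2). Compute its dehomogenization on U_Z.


f(x, y) = 2*x**2 + 3*x*y - 2*x - 2*y**2 - 2*y - 1

On U_Z we set Z = 1. Each monomial c·X^i·Y^j·Z^k in F becomes c·x^i·y^j·1^k = c·x^i·y^j.
Substituting Z = 1: F(X, Y, 1) = 2*x**2 + 3*x*y - 2*x - 2*y**2 - 2*y - 1.
Note: deg(f) ≤ deg(F) = 2; strict inequality happens when F is divisible by Z (lost terms).


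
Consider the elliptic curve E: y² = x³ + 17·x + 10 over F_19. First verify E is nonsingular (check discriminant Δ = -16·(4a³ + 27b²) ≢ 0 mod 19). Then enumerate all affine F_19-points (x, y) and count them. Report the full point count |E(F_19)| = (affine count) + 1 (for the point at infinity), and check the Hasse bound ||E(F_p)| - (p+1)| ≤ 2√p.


Affine points = {(1, 3), (1, 16), (4, 3), (4, 16), (5, 7), (5, 12), (6, 9), (6, 10), (7, 4), (7, 15), (12, 2), (12, 17), (14, 3), (14, 16), (15, 7), (15, 12), (17, 5), (17, 14), (18, 7), (18, 12)}; affine count = 20; |E(F_19)| = 21.

Discriminant check: Δ ∝ 4a³ + 27b² = 4·17³ + 27·10² = 4·4913 + 27·100 ≡ 8 (mod 19). Nonzero ⇒ E is nonsingular.
For each x ∈ F_19, compute rhs = x³ + 17·x + 10 mod 19, then count y ∈ F_19 with y² ≡ rhs.
  x = 0: rhs = 10, matching y values: none (0 points).
  x = 1: rhs = 9, matching y values: 3, 16 (2 points).
  x = 2: rhs = 14, matching y values: none (0 points).
  x = 3: rhs = 12, matching y values: none (0 points).
  x = 4: rhs = 9, matching y values: 3, 16 (2 points).
  x = 5: rhs = 11, matching y values: 7, 12 (2 points).
  x = 6: rhs = 5, matching y values: 9, 10 (2 points).
  x = 7: rhs = 16, matching y values: 4, 15 (2 points).
  x = 8: rhs = 12, matching y values: none (0 points).
  x = 9: rhs = 18, matching y values: none (0 points).
  x = 10: rhs = 2, matching y values: none (0 points).
  x = 11: rhs = 8, matching y values: none (0 points).
  x = 12: rhs = 4, matching y values: 2, 17 (2 points).
  x = 13: rhs = 15, matching y values: none (0 points).
  x = 14: rhs = 9, matching y values: 3, 16 (2 points).
  x = 15: rhs = 11, matching y values: 7, 12 (2 points).
  x = 16: rhs = 8, matching y values: none (0 points).
  x = 17: rhs = 6, matching y values: 5, 14 (2 points).
  x = 18: rhs = 11, matching y values: 7, 12 (2 points).
Total affine count: 20.
Full point count |E(F_19)| = 20 + 1 = 21.
Hasse bound: |21 − (19+1)| = |1| = 1 ≤ 2√19 ≈ 8.7178 ✓.


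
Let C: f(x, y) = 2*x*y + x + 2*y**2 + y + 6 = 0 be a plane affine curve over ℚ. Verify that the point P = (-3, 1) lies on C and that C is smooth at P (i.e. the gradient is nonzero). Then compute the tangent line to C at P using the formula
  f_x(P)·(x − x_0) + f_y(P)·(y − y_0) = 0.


Tangent line at P: 3*x - y + 10 = 0.

Step 1: f(-3, 1) = 0, so P lies on C.
Step 2: partial derivatives
  f_x(x, y) = 2*y + 1, f_y(x, y) = 2*x + 4*y + 1.
  f_x(P) = 3, f_y(P) = -1 (gradient nonzero, so P is smooth).
Step 3: tangent line at P: 3·(x − -3) + -1·(y − 1) = 0.
Expanding: 3*x - y + 10 = 0.


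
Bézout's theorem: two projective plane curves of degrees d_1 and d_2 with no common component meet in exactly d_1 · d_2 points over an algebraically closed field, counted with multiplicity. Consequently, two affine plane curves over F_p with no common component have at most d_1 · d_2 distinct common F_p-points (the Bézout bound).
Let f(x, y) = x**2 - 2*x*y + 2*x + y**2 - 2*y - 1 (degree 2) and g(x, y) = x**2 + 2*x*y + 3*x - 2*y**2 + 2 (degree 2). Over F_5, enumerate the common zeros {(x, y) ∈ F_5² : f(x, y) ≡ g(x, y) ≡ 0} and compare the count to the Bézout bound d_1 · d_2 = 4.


Common zeros: ∅; count = 0; Bézout bound = 4.

deg(f) = 2, deg(g) = 2, so Bézout bound = 4.
Scan x ∈ F_5. For each x, list the y ∈ F_5 with f(x, y) ≡ 0 and those with g(x, y) ≡ 0 (mod 5); the common zeros in that column are the intersection.
  x = 0: f ≡ 0 at y ∈ ∅; g ≡ 0 at y ∈ {1, 4}; common: ∅.
  x = 1: f ≡ 0 at y ∈ ∅; g ≡ 0 at y ∈ ∅; common: ∅.
  x = 2: f ≡ 0 at y ∈ ∅; g ≡ 0 at y ∈ ∅; common: ∅.
  x = 3: f ≡ 0 at y ∈ ∅; g ≡ 0 at y ∈ {0, 3}; common: ∅.
  x = 4: f ≡ 0 at y ∈ ∅; g ≡ 0 at y ∈ {0, 4}; common: ∅.
Collecting: common zeros = ∅, so the count is 0.
Comparison with the Bézout bound: 0 ≤ 4 = deg(f)·deg(g), as expected for curves with no common component (the affine F_5-count falls short of the bound because intersections may lie at infinity, over extension fields, or carry multiplicity).


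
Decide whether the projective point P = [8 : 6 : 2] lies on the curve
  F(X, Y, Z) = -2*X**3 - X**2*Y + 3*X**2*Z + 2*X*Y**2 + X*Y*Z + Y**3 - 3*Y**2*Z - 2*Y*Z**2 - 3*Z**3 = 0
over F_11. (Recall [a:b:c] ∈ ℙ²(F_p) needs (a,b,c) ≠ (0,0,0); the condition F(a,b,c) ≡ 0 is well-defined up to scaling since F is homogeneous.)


F(8,6,2) ≡ 5 (mod 11); P is NOT on the curve.

Evaluate F(8, 6, 2) term-by-term (mod 11).
  -2*X**3 ↦ -2·512·1·1 = -1024
  -X**2*Y ↦ -1·64·6·1 = -384
  3*X**2*Z ↦ 3·64·1·2 = 384
  2*X*Y**2 ↦ 2·8·36·1 = 576
  X*Y*Z ↦ 1·8·6·2 = 96
  Y**3 ↦ 1·1·216·1 = 216
  -3*Y**2*Z ↦ -3·1·36·2 = -216
  -2*Y*Z**2 ↦ -2·1·6·4 = -48
  -3*Z**3 ↦ -3·1·1·8 = -24
Sum: F(8, 6, 2) = (-1024) + (-384) + (384) + (576) + (96) + (216) + (-216) + (-48) + (-24) = -424.
Reducing mod 11: -424 ≡ 5 (mod 11).
Since F(a, b, c) ≡ 5 ≠ 0 (mod 11), P does NOT lie on the curve.


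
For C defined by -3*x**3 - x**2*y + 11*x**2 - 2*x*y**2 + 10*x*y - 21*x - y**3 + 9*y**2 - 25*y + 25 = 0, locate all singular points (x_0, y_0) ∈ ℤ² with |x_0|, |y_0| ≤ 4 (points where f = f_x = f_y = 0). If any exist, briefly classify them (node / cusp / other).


Singular points: {(1, 2)}; classification: cusp.

Compute partial derivatives:
  f_x = -9*x**2 - 2*x*y + 22*x - 2*y**2 + 10*y - 21.
  f_y = -x**2 - 4*x*y + 10*x - 3*y**2 + 18*y - 25.
Scan x_0 ∈ {−4, ..., 4}. For each x_0, f_y(x_0, y) is a polynomial in y; find its integer roots y ∈ {−4, ..., 4}, then test f_x and f at those candidates.
  x = -4: f_y(-4, y) = -3*y**2 + 34*y - 81; no integer root y with |y| ≤ 4.
  x = -3: f_y(-3, y) = -3*y**2 + 30*y - 64; no integer root y with |y| ≤ 4.
  x = -2: f_y(-2, y) = -3*y**2 + 26*y - 49; no integer root y with |y| ≤ 4.
  x = -1: f_y(-1, y) = -3*y**2 + 22*y - 36; no integer root y with |y| ≤ 4.
  x = 0: f_y(0, y) = -3*y**2 + 18*y - 25; no integer root y with |y| ≤ 4.
  x = 1: f_y(1, y) = -3*y**2 + 14*y - 16; vanishes at y ∈ {2}. (1, 2): f_x = 0, f = 0 — SINGULAR.
  x = 2: f_y(2, y) = -3*y**2 + 10*y - 9; no integer root y with |y| ≤ 4.
  x = 3: f_y(3, y) = -3*y**2 + 6*y - 4; no integer root y with |y| ≤ 4.
  x = 4: f_y(4, y) = -3*y**2 + 2*y - 1; no integer root y with |y| ≤ 4.
Only singular point on the grid: (1, 2).
Classify: substitute x = 1 + u, y = 2 + v and expand: f = -3*u**3 - u**2*v - 2*u*v**2 - v**3 + v**2.
No constant or linear terms (consistent with a singular point). Quadratic part: v**2. Cubic part: -3*u**3 - u**2*v - 2*u*v**2 - v**3.
The quadratic part v**2 is a perfect square, so there is a single (double) tangent line v = 0, i.e. y = 2. Restricting the cubic part to that line (v = 0) leaves -3*u**3 ≠ 0, so f is not divisible by v and the branch is v² ≈ 3*u**3 to lowest order — this is a cusp.
Classification: cusp.


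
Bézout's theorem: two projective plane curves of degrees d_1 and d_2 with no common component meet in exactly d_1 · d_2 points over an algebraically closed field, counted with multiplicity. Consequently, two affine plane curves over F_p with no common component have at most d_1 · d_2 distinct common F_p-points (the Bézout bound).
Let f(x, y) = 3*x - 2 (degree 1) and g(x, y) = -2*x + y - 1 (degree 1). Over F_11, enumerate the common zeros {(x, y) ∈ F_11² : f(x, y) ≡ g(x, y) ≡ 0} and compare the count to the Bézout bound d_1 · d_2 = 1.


Common zeros: {(8, 6)}; count = 1; Bézout bound = 1.

deg(f) = 1, deg(g) = 1, so Bézout bound = 1.
Scan x ∈ F_11. For each x, list the y ∈ F_11 with f(x, y) ≡ 0 and those with g(x, y) ≡ 0 (mod 11); the common zeros in that column are the intersection.
  x = 0: f ≡ 0 at y ∈ ∅; g ≡ 0 at y ∈ {1}; common: ∅.
  x = 1: f ≡ 0 at y ∈ ∅; g ≡ 0 at y ∈ {3}; common: ∅.
  x = 2: f ≡ 0 at y ∈ ∅; g ≡ 0 at y ∈ {5}; common: ∅.
  x = 3: f ≡ 0 at y ∈ ∅; g ≡ 0 at y ∈ {7}; common: ∅.
  x = 4: f ≡ 0 at y ∈ ∅; g ≡ 0 at y ∈ {9}; common: ∅.
  x = 5: f ≡ 0 at y ∈ ∅; g ≡ 0 at y ∈ {0}; common: ∅.
  x = 6: f ≡ 0 at y ∈ ∅; g ≡ 0 at y ∈ {2}; common: ∅.
  x = 7: f ≡ 0 at y ∈ ∅; g ≡ 0 at y ∈ {4}; common: ∅.
  x = 8: f ≡ 0 at y ∈ {0, 1, 2, 3, 4, 5, 6, 7, 8, 9, 10}; g ≡ 0 at y ∈ {6}; common: {6}.
  x = 9: f ≡ 0 at y ∈ ∅; g ≡ 0 at y ∈ {8}; common: ∅.
  x = 10: f ≡ 0 at y ∈ ∅; g ≡ 0 at y ∈ {10}; common: ∅.
Collecting: common zeros = {(8, 6)}, so the count is 1.
Comparison with the Bézout bound: 1 ≤ 1 = deg(f)·deg(g), as expected for curves with no common component (the bound is attained).


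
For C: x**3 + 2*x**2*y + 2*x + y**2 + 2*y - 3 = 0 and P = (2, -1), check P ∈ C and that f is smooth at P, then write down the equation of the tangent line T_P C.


Tangent line at P: 6*x + 8*y - 4 = 0.

Step 1: f(2, -1) = 0, so P lies on C.
Step 2: partial derivatives
  f_x(x, y) = 3*x**2 + 4*x*y + 2, f_y(x, y) = 2*x**2 + 2*y + 2.
  f_x(P) = 6, f_y(P) = 8 (gradient nonzero, so P is smooth).
Step 3: tangent line at P: 6·(x − 2) + 8·(y − -1) = 0.
Expanding: 6*x + 8*y - 4 = 0.


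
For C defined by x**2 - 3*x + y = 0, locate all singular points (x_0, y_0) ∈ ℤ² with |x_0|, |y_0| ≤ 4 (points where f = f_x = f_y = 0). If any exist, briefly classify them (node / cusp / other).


No singular points in the scanned grid; C is smooth there.

Compute partial derivatives:
  f_x = 2*x - 3.
  f_y = 1.
f_y = 1 is a nonzero constant, so f_y never vanishes: no point (x, y) can satisfy f = f_x = f_y = 0. In particular no (x, y) ∈ {−4, ..., 4}² is singular; the curve is smooth.


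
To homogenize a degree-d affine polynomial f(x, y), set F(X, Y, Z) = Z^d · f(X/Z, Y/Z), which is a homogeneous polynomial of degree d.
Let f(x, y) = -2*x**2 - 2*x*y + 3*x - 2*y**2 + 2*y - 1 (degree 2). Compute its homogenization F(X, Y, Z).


F(X, Y, Z) = -2*X**2 - 2*X*Y + 3*X*Z - 2*Y**2 + 2*Y*Z - Z**2

deg(f) = 2.
Substitute x = X/Z, y = Y/Z into f, then multiply by Z^2.
  monomial -2·x^2·y^0 ↦ -2·X^2·Y^0·Z^0.
  monomial -2·x^1·y^1 ↦ -2·X^1·Y^1·Z^0.
  monomial 3·x^1·y^0 ↦ 3·X^1·Y^0·Z^1.
  monomial -2·x^0·y^2 ↦ -2·X^0·Y^2·Z^0.
  monomial 2·x^0·y^1 ↦ 2·X^0·Y^1·Z^1.
  monomial -1·x^0·y^0 ↦ -1·X^0·Y^0·Z^2.
Collecting: F(X, Y, Z) = -2*X**2 - 2*X*Y + 3*X*Z - 2*Y**2 + 2*Y*Z - Z**2.


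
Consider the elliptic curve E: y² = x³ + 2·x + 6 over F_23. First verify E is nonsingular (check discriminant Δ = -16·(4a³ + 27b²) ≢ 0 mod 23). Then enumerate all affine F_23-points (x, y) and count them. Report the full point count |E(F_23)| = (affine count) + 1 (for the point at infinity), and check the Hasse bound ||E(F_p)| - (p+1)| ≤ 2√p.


Affine points = {(0, 11), (0, 12), (1, 3), (1, 20), (2, 8), (2, 15), (3, 4), (3, 19), (4, 3), (4, 20), (5, 7), (5, 16), (6, 2), (6, 21), (7, 8), (7, 15), (11, 5), (11, 18), (14, 8), (14, 15), (17, 10), (17, 13), (18, 3), (18, 20), (19, 7), (19, 16), (22, 7), (22, 16)}; affine count = 28; |E(F_23)| = 29.

Discriminant check: Δ ∝ 4a³ + 27b² = 4·2³ + 27·6² = 4·8 + 27·36 ≡ 15 (mod 23). Nonzero ⇒ E is nonsingular.
For each x ∈ F_23, compute rhs = x³ + 2·x + 6 mod 23, then count y ∈ F_23 with y² ≡ rhs.
  x = 0: rhs = 6, matching y values: 11, 12 (2 points).
  x = 1: rhs = 9, matching y values: 3, 20 (2 points).
  x = 2: rhs = 18, matching y values: 8, 15 (2 points).
  x = 3: rhs = 16, matching y values: 4, 19 (2 points).
  x = 4: rhs = 9, matching y values: 3, 20 (2 points).
  x = 5: rhs = 3, matching y values: 7, 16 (2 points).
  x = 6: rhs = 4, matching y values: 2, 21 (2 points).
  x = 7: rhs = 18, matching y values: 8, 15 (2 points).
  x = 8: rhs = 5, matching y values: none (0 points).
  x = 9: rhs = 17, matching y values: none (0 points).
  x = 10: rhs = 14, matching y values: none (0 points).
  x = 11: rhs = 2, matching y values: 5, 18 (2 points).
  x = 12: rhs = 10, matching y values: none (0 points).
  x = 13: rhs = 21, matching y values: none (0 points).
  x = 14: rhs = 18, matching y values: 8, 15 (2 points).
  x = 15: rhs = 7, matching y values: none (0 points).
  x = 16: rhs = 17, matching y values: none (0 points).
  x = 17: rhs = 8, matching y values: 10, 13 (2 points).
  x = 18: rhs = 9, matching y values: 3, 20 (2 points).
  x = 19: rhs = 3, matching y values: 7, 16 (2 points).
  x = 20: rhs = 19, matching y values: none (0 points).
  x = 21: rhs = 17, matching y values: none (0 points).
  x = 22: rhs = 3, matching y values: 7, 16 (2 points).
Total affine count: 28.
Full point count |E(F_23)| = 28 + 1 = 29.
Hasse bound: |29 − (23+1)| = |5| = 5 ≤ 2√23 ≈ 9.5917 ✓.
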